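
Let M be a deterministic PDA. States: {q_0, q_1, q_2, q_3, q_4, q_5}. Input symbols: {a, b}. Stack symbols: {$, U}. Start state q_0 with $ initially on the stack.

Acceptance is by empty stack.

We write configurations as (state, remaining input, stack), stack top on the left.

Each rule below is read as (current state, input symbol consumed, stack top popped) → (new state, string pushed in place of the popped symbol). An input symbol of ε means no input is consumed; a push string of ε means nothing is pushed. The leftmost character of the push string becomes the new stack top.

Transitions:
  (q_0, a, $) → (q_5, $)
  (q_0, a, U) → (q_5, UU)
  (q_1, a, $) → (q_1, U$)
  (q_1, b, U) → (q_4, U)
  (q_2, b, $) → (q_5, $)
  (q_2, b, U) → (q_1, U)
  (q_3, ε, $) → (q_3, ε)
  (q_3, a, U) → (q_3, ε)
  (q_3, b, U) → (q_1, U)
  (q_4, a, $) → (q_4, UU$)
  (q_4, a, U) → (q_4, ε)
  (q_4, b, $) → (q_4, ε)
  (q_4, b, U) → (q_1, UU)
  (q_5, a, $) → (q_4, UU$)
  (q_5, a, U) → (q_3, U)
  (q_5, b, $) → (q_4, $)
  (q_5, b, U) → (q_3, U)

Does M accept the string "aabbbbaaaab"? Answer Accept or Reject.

Accept

(q_0, aabbbbaaaab, $) ⊢ (q_5, abbbbaaaab, $) ⊢ (q_4, bbbbaaaab, UU$) ⊢ (q_1, bbbaaaab, UUU$) ⊢ (q_4, bbaaaab, UUU$) ⊢ (q_1, baaaab, UUUU$) ⊢ (q_4, aaaab, UUUU$) ⊢ (q_4, aaab, UUU$) ⊢ (q_4, aab, UU$) ⊢ (q_4, ab, U$) ⊢ (q_4, b, $) ⊢ (q_4, ε, ε)
All input consumed and the stack is empty.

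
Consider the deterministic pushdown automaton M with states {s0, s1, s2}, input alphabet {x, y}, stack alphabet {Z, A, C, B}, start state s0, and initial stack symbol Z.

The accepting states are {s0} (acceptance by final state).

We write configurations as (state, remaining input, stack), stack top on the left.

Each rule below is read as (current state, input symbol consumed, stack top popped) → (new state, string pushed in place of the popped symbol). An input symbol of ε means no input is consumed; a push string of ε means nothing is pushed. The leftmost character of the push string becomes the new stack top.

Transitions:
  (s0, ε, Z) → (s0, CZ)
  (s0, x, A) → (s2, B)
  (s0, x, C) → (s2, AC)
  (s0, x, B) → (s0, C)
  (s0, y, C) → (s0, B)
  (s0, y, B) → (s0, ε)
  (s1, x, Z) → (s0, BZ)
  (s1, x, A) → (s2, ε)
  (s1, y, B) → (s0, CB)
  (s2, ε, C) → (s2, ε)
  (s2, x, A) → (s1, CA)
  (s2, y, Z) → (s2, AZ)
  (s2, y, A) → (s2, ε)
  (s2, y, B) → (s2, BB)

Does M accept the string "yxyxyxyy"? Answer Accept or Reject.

Accept

(s0, yxyxyxyy, Z)
  ε-move, top Z: go to s0, push CZ → (s0, yxyxyxyy, CZ)
  read y, top C: go to s0, push B → (s0, xyxyxyy, BZ)
  read x, top B: go to s0, push C → (s0, yxyxyy, CZ)
  read y, top C: go to s0, push B → (s0, xyxyy, BZ)
  read x, top B: go to s0, push C → (s0, yxyy, CZ)
  read y, top C: go to s0, push B → (s0, xyy, BZ)
  read x, top B: go to s0, push C → (s0, yy, CZ)
  read y, top C: go to s0, push B → (s0, y, BZ)
  read y, top B: go to s0, push ε → (s0, ε, Z)
All input consumed; state s0 ∈ F.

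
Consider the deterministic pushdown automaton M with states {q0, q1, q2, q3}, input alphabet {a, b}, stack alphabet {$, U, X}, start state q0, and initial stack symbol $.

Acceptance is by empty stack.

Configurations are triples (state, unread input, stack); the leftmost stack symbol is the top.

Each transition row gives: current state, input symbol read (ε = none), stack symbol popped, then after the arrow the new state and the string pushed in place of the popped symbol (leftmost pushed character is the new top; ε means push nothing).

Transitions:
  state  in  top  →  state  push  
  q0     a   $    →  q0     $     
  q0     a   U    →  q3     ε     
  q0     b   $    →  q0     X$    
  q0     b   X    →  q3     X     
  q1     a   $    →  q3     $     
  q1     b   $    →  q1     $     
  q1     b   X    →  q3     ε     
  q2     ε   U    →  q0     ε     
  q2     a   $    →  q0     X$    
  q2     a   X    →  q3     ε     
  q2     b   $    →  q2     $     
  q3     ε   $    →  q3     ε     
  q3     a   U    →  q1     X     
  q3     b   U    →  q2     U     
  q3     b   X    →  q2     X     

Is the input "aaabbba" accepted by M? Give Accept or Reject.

Accept

(q0, aaabbba, $) ⊢ (q0, aabbba, $) ⊢ (q0, abbba, $) ⊢ (q0, bbba, $) ⊢ (q0, bba, X$) ⊢ (q3, ba, X$) ⊢ (q2, a, X$) ⊢ (q3, ε, $) ⊢ (q3, ε, ε)
All input consumed and the stack is empty.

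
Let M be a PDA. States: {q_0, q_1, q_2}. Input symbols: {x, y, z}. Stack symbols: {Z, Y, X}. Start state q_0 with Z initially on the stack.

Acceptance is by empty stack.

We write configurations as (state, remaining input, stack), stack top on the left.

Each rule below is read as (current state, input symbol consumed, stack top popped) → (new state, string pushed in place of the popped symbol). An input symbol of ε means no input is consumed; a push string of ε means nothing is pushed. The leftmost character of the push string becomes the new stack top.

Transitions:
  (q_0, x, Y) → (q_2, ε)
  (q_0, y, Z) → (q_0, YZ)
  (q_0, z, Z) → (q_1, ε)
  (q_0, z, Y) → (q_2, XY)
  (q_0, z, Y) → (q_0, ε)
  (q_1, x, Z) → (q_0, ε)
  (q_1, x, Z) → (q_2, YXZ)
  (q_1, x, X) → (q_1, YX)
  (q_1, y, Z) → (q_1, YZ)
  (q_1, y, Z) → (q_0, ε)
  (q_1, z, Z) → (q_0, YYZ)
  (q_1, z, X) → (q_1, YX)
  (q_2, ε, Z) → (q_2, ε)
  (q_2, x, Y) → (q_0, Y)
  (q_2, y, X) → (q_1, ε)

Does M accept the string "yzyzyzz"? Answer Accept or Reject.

One accepting computation: (q_0, yzyzyzz, Z) ⊢ (q_0, zyzyzz, YZ) ⊢ (q_0, yzyzz, Z) ⊢ (q_0, zyzz, YZ) ⊢ (q_0, yzz, Z) ⊢ (q_0, zz, YZ) ⊢ (q_0, z, Z) ⊢ (q_1, ε, ε)
All input consumed and the stack is empty.

Accept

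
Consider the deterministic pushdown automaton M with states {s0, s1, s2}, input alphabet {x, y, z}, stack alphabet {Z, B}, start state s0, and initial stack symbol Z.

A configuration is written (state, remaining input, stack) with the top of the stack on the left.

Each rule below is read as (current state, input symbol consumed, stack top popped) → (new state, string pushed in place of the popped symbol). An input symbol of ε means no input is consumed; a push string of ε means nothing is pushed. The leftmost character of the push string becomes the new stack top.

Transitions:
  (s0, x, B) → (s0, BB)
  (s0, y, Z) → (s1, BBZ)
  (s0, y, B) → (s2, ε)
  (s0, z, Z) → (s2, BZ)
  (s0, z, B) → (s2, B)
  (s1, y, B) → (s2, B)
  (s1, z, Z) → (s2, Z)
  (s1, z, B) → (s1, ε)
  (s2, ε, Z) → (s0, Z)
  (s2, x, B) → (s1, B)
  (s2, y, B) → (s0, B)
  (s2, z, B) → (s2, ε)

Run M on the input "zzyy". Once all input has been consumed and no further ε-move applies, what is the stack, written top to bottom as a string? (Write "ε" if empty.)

BBZ

(s0, zzyy, Z) ⊢ (s2, zyy, BZ) ⊢ (s2, yy, Z) ⊢ (s0, yy, Z) ⊢ (s1, y, BBZ) ⊢ (s2, ε, BBZ)
All input consumed in state s2 with stack BBZ.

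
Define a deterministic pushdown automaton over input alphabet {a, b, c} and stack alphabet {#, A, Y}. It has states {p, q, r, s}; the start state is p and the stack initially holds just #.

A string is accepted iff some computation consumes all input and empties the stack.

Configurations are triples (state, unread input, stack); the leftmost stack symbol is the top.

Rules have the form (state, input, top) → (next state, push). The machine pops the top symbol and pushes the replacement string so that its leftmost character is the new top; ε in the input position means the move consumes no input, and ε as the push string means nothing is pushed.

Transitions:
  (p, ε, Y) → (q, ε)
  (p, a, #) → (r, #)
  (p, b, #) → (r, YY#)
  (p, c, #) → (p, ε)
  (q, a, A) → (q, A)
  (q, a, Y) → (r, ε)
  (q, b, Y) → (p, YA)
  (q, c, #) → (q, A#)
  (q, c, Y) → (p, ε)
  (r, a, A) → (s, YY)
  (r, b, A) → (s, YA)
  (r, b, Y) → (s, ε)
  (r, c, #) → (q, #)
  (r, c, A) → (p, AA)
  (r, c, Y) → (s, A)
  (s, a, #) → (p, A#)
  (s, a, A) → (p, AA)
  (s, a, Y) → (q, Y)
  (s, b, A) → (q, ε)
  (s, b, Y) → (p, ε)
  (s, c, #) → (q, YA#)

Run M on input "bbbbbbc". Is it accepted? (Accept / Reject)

(p, bbbbbbc, #)
  read b, top #: go to r, push YY# → (r, bbbbbc, YY#)
  read b, top Y: go to s, push ε → (s, bbbbc, Y#)
  read b, top Y: go to p, push ε → (p, bbbc, #)
  read b, top #: go to r, push YY# → (r, bbc, YY#)
  read b, top Y: go to s, push ε → (s, bc, Y#)
  read b, top Y: go to p, push ε → (p, c, #)
  read c, top #: go to p, push ε → (p, ε, ε)
All input consumed and the stack is empty.

Accept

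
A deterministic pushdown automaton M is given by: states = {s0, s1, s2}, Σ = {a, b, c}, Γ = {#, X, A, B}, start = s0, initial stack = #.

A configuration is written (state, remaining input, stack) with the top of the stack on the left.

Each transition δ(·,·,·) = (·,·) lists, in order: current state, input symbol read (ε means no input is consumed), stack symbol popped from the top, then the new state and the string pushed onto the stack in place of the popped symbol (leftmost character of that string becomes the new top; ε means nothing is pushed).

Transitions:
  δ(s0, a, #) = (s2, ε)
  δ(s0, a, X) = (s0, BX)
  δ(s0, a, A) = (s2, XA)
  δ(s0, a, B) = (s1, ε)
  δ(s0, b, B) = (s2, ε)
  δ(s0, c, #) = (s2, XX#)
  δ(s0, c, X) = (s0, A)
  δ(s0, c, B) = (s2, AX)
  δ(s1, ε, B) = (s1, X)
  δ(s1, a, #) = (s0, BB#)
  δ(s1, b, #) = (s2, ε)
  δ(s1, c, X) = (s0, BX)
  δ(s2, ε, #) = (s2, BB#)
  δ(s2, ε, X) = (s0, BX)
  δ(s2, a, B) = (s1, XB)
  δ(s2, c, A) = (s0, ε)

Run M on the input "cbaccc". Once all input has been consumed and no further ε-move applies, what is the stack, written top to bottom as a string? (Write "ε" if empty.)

(s0, cbaccc, #)
  read c, top #: go to s2, push XX# → (s2, baccc, XX#)
  ε-move, top X: go to s0, push BX → (s0, baccc, BXX#)
  read b, top B: go to s2, push ε → (s2, accc, XX#)
  ε-move, top X: go to s0, push BX → (s0, accc, BXX#)
  read a, top B: go to s1, push ε → (s1, ccc, XX#)
  read c, top X: go to s0, push BX → (s0, cc, BXX#)
  read c, top B: go to s2, push AX → (s2, c, AXXX#)
  read c, top A: go to s0, push ε → (s0, ε, XXX#)
All input consumed in state s0 with stack XXX#.

XXX#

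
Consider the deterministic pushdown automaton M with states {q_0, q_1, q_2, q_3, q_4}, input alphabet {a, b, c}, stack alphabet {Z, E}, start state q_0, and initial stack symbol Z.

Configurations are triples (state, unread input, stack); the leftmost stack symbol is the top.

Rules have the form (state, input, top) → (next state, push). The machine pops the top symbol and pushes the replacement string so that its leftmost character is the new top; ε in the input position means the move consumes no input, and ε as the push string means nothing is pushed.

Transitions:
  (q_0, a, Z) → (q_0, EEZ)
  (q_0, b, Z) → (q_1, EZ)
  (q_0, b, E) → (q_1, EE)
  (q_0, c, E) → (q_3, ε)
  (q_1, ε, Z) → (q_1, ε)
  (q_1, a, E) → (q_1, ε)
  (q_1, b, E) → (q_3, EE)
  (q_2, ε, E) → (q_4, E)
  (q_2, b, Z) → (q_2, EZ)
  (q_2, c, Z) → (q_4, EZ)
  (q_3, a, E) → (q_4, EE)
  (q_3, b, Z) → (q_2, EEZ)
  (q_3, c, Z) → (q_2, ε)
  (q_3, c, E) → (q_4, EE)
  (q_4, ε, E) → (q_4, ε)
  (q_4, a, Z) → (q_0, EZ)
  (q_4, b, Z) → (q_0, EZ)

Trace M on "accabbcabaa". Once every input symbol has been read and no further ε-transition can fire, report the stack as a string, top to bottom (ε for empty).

ε

(q_0, accabbcabaa, Z)
  read a, top Z: go to q_0, push EEZ → (q_0, ccabbcabaa, EEZ)
  read c, top E: go to q_3, push ε → (q_3, cabbcabaa, EZ)
  read c, top E: go to q_4, push EE → (q_4, abbcabaa, EEZ)
  ε-move, top E: go to q_4, push ε → (q_4, abbcabaa, EZ)
  ε-move, top E: go to q_4, push ε → (q_4, abbcabaa, Z)
  read a, top Z: go to q_0, push EZ → (q_0, bbcabaa, EZ)
  read b, top E: go to q_1, push EE → (q_1, bcabaa, EEZ)
  read b, top E: go to q_3, push EE → (q_3, cabaa, EEEZ)
  read c, top E: go to q_4, push EE → (q_4, abaa, EEEEZ)
  ε-move, top E: go to q_4, push ε → (q_4, abaa, EEEZ)
  ε-move, top E: go to q_4, push ε → (q_4, abaa, EEZ)
  ε-move, top E: go to q_4, push ε → (q_4, abaa, EZ)
  ε-move, top E: go to q_4, push ε → (q_4, abaa, Z)
  read a, top Z: go to q_0, push EZ → (q_0, baa, EZ)
  read b, top E: go to q_1, push EE → (q_1, aa, EEZ)
  read a, top E: go to q_1, push ε → (q_1, a, EZ)
  read a, top E: go to q_1, push ε → (q_1, ε, Z)
  ε-move, top Z: go to q_1, push ε → (q_1, ε, ε)
All input consumed in state q_1 with stack ε.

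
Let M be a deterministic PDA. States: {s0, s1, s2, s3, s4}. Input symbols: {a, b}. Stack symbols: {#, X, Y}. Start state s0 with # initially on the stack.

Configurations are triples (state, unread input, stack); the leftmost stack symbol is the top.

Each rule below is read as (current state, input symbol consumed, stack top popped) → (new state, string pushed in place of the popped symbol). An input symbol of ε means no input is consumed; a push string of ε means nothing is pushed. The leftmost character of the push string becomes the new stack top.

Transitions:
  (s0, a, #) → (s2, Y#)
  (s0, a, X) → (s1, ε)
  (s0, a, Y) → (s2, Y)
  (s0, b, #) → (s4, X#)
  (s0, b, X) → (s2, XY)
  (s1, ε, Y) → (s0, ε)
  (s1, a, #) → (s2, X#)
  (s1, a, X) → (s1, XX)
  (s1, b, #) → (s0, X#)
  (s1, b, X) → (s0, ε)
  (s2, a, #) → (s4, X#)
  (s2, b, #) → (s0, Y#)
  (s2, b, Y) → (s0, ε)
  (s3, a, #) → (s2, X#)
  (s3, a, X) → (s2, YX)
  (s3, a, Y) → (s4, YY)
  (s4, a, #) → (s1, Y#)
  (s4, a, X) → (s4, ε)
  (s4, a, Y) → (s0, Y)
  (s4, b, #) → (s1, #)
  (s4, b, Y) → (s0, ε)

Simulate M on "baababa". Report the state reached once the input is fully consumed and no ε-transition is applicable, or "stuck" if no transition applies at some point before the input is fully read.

(s0, baababa, #)
  read b, top #: go to s4, push X# → (s4, aababa, X#)
  read a, top X: go to s4, push ε → (s4, ababa, #)
  read a, top #: go to s1, push Y# → (s1, baba, Y#)
  ε-move, top Y: go to s0, push ε → (s0, baba, #)
  read b, top #: go to s4, push X# → (s4, aba, X#)
  read a, top X: go to s4, push ε → (s4, ba, #)
  read b, top #: go to s1, push # → (s1, a, #)
  read a, top #: go to s2, push X# → (s2, ε, X#)
All input consumed; M is in state s2.

s2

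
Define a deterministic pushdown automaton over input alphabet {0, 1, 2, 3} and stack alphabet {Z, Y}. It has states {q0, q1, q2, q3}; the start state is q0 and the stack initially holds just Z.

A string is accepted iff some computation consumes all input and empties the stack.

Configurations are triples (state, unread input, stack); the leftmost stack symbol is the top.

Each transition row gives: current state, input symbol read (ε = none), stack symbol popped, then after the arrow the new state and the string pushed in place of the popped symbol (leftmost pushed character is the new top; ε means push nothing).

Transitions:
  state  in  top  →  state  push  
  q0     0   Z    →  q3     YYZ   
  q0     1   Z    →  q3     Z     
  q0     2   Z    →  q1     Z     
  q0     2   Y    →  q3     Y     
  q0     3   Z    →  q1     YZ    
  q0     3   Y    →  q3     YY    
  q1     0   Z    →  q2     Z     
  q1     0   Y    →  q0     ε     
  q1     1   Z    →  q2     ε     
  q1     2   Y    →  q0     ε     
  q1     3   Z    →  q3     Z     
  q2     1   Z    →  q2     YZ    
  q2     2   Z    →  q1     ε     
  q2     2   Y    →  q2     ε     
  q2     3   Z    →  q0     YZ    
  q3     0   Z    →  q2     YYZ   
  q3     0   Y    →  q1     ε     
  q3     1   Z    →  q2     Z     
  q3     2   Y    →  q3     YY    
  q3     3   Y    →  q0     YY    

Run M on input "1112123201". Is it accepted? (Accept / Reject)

(q0, 1112123201, Z)
  read 1, top Z: go to q3, push Z → (q3, 112123201, Z)
  read 1, top Z: go to q2, push Z → (q2, 12123201, Z)
  read 1, top Z: go to q2, push YZ → (q2, 2123201, YZ)
  read 2, top Y: go to q2, push ε → (q2, 123201, Z)
  read 1, top Z: go to q2, push YZ → (q2, 23201, YZ)
  read 2, top Y: go to q2, push ε → (q2, 3201, Z)
  read 3, top Z: go to q0, push YZ → (q0, 201, YZ)
  read 2, top Y: go to q3, push Y → (q3, 01, YZ)
  read 0, top Y: go to q1, push ε → (q1, 1, Z)
  read 1, top Z: go to q2, push ε → (q2, ε, ε)
All input consumed and the stack is empty.

Accept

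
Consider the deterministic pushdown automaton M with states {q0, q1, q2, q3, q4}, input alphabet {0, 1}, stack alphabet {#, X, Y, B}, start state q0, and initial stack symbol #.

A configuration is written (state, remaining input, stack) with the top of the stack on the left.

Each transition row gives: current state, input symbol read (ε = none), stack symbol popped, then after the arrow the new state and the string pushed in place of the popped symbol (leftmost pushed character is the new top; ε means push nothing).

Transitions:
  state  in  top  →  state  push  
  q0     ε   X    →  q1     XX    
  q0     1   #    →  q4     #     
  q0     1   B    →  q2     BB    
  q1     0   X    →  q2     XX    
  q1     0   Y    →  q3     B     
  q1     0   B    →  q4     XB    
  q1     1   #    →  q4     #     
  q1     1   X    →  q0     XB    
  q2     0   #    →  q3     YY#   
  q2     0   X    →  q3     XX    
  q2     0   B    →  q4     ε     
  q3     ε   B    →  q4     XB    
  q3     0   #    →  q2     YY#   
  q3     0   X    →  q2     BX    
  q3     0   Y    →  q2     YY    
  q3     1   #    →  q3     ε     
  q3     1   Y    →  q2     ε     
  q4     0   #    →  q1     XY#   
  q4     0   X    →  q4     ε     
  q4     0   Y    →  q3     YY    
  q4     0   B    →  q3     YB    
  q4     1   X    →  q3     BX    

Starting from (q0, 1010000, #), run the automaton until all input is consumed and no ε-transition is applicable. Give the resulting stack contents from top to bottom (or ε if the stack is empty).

XXXXBY#

(q0, 1010000, #) ⊢ (q4, 010000, #) ⊢ (q1, 10000, XY#) ⊢ (q0, 0000, XBY#) ⊢ (q1, 0000, XXBY#) ⊢ (q2, 000, XXXBY#) ⊢ (q3, 00, XXXXBY#) ⊢ (q2, 0, BXXXXBY#) ⊢ (q4, ε, XXXXBY#)
All input consumed in state q4 with stack XXXXBY#.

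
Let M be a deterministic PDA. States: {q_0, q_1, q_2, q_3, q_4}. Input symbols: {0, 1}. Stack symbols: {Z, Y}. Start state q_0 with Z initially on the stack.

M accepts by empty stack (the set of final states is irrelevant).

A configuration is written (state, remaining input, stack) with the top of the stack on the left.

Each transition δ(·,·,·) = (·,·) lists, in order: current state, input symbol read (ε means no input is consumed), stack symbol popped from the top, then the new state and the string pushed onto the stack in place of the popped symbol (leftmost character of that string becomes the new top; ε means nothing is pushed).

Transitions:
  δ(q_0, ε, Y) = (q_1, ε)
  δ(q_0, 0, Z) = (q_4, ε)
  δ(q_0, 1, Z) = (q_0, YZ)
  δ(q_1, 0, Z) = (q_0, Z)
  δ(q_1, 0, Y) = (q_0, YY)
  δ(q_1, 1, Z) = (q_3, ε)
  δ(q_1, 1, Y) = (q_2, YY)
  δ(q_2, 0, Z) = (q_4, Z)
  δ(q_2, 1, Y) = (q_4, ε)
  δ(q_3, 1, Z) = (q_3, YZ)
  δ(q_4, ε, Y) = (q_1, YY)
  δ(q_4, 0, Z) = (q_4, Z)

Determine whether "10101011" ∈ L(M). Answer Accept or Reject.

Accept

(q_0, 10101011, Z) ⊢ (q_0, 0101011, YZ) ⊢ (q_1, 0101011, Z) ⊢ (q_0, 101011, Z) ⊢ (q_0, 01011, YZ) ⊢ (q_1, 01011, Z) ⊢ (q_0, 1011, Z) ⊢ (q_0, 011, YZ) ⊢ (q_1, 011, Z) ⊢ (q_0, 11, Z) ⊢ (q_0, 1, YZ) ⊢ (q_1, 1, Z) ⊢ (q_3, ε, ε)
All input consumed and the stack is empty.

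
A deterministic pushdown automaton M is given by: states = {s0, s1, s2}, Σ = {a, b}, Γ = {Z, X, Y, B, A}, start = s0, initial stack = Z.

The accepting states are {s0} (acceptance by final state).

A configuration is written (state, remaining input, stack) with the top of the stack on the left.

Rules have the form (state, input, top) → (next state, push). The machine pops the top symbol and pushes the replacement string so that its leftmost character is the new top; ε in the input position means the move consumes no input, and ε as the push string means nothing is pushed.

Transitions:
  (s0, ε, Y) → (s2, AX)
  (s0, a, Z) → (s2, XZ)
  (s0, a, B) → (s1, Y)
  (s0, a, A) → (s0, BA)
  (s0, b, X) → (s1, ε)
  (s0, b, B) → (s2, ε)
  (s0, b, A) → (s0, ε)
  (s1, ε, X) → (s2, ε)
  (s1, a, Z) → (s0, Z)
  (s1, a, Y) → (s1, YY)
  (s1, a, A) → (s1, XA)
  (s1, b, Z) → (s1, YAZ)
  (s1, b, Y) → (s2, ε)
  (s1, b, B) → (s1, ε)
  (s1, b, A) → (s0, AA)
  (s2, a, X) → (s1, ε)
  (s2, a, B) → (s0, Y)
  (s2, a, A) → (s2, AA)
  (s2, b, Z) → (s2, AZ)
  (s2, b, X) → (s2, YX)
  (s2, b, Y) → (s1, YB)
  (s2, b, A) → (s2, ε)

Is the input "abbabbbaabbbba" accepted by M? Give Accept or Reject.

Reject

(s0, abbabbbaabbbba, Z)
  read a, top Z: go to s2, push XZ → (s2, bbabbbaabbbba, XZ)
  read b, top X: go to s2, push YX → (s2, babbbaabbbba, YXZ)
  read b, top Y: go to s1, push YB → (s1, abbbaabbbba, YBXZ)
  read a, top Y: go to s1, push YY → (s1, bbbaabbbba, YYBXZ)
  read b, top Y: go to s2, push ε → (s2, bbaabbbba, YBXZ)
  read b, top Y: go to s1, push YB → (s1, baabbbba, YBBXZ)
  read b, top Y: go to s2, push ε → (s2, aabbbba, BBXZ)
  read a, top B: go to s0, push Y → (s0, abbbba, YBXZ)
  ε-move, top Y: go to s2, push AX → (s2, abbbba, AXBXZ)
  read a, top A: go to s2, push AA → (s2, bbbba, AAXBXZ)
  read b, top A: go to s2, push ε → (s2, bbba, AXBXZ)
  read b, top A: go to s2, push ε → (s2, bba, XBXZ)
  read b, top X: go to s2, push YX → (s2, ba, YXBXZ)
  read b, top Y: go to s1, push YB → (s1, a, YBXBXZ)
  read a, top Y: go to s1, push YY → (s1, ε, YYBXBXZ)
All input consumed; state s1 ∉ F and no further ε-move applies.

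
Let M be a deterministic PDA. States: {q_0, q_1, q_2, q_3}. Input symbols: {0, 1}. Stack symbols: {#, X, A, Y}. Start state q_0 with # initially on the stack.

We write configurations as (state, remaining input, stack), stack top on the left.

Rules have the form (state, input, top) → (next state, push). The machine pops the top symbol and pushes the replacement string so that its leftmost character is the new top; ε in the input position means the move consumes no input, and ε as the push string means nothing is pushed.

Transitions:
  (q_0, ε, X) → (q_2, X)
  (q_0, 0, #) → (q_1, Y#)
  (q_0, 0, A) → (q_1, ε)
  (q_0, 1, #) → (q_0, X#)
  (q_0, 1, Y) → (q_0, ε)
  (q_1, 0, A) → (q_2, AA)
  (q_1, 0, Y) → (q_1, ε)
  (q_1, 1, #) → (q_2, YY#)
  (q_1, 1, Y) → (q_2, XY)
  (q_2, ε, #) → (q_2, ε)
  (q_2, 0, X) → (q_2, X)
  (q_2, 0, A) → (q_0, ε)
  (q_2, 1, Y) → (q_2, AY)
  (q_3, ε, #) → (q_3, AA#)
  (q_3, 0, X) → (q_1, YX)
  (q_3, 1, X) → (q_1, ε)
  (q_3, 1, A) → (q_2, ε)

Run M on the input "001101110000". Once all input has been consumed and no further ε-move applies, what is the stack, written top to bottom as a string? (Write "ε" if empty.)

(q_0, 001101110000, #) ⊢ (q_1, 01101110000, Y#) ⊢ (q_1, 1101110000, #) ⊢ (q_2, 101110000, YY#) ⊢ (q_2, 01110000, AYY#) ⊢ (q_0, 1110000, YY#) ⊢ (q_0, 110000, Y#) ⊢ (q_0, 10000, #) ⊢ (q_0, 0000, X#) ⊢ (q_2, 0000, X#) ⊢ (q_2, 000, X#) ⊢ (q_2, 00, X#) ⊢ (q_2, 0, X#) ⊢ (q_2, ε, X#)
All input consumed in state q_2 with stack X#.

X#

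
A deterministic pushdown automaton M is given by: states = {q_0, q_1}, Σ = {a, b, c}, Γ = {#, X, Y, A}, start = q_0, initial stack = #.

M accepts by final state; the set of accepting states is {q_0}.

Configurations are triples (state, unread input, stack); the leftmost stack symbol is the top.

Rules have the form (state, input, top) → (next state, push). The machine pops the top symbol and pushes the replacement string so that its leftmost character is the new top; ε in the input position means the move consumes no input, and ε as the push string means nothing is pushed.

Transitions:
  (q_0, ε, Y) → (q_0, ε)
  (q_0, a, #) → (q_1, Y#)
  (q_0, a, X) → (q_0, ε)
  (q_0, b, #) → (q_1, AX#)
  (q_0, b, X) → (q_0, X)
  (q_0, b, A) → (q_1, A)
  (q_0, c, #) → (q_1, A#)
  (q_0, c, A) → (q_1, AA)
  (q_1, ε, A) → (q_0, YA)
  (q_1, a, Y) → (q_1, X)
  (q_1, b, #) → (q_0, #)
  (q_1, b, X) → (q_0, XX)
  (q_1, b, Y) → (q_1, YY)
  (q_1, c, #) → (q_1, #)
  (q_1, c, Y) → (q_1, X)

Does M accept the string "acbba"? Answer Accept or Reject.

Accept

(q_0, acbba, #)
  read a, top #: go to q_1, push Y# → (q_1, cbba, Y#)
  read c, top Y: go to q_1, push X → (q_1, bba, X#)
  read b, top X: go to q_0, push XX → (q_0, ba, XX#)
  read b, top X: go to q_0, push X → (q_0, a, XX#)
  read a, top X: go to q_0, push ε → (q_0, ε, X#)
All input consumed; state q_0 ∈ F.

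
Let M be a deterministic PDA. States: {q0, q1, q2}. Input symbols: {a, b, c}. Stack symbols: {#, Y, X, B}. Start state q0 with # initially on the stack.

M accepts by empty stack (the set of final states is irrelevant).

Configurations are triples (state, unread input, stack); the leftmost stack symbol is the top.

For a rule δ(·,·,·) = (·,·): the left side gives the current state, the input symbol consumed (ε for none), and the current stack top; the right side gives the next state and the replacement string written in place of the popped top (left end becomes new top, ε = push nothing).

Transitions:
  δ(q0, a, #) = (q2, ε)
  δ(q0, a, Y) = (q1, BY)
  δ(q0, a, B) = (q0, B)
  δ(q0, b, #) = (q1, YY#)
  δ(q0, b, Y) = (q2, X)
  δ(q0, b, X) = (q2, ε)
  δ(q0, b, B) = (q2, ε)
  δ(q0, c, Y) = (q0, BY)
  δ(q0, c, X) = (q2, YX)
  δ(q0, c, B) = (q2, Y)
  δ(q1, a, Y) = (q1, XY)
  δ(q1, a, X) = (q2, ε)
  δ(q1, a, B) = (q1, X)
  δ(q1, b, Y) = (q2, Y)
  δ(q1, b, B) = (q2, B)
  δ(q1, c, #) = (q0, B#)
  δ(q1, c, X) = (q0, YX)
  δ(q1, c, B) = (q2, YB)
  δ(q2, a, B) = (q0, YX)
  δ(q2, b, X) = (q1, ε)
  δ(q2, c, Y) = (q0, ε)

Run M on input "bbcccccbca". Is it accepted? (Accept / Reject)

(q0, bbcccccbca, #) ⊢ (q1, bcccccbca, YY#) ⊢ (q2, cccccbca, YY#) ⊢ (q0, ccccbca, Y#) ⊢ (q0, cccbca, BY#) ⊢ (q2, ccbca, YY#) ⊢ (q0, cbca, Y#) ⊢ (q0, bca, BY#) ⊢ (q2, ca, Y#) ⊢ (q0, a, #) ⊢ (q2, ε, ε)
All input consumed and the stack is empty.

Accept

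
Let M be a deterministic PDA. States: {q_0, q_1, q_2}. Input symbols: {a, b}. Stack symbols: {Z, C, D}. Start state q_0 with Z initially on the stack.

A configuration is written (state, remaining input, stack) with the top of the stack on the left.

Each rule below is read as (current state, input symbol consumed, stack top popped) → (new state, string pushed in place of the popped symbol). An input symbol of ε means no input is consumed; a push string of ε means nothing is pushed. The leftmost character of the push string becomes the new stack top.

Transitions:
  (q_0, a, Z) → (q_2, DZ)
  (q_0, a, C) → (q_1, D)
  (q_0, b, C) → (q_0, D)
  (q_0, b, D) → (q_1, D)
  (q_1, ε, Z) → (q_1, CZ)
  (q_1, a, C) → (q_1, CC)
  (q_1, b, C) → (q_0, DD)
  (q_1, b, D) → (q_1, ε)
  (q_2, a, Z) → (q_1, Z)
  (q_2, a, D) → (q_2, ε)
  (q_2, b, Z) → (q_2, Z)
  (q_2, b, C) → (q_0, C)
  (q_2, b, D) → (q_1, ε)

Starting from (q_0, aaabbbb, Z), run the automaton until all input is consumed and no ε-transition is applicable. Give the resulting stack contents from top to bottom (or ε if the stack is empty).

(q_0, aaabbbb, Z)
  read a, top Z: go to q_2, push DZ → (q_2, aabbbb, DZ)
  read a, top D: go to q_2, push ε → (q_2, abbbb, Z)
  read a, top Z: go to q_1, push Z → (q_1, bbbb, Z)
  ε-move, top Z: go to q_1, push CZ → (q_1, bbbb, CZ)
  read b, top C: go to q_0, push DD → (q_0, bbb, DDZ)
  read b, top D: go to q_1, push D → (q_1, bb, DDZ)
  read b, top D: go to q_1, push ε → (q_1, b, DZ)
  read b, top D: go to q_1, push ε → (q_1, ε, Z)
  ε-move, top Z: go to q_1, push CZ → (q_1, ε, CZ)
All input consumed in state q_1 with stack CZ.

CZ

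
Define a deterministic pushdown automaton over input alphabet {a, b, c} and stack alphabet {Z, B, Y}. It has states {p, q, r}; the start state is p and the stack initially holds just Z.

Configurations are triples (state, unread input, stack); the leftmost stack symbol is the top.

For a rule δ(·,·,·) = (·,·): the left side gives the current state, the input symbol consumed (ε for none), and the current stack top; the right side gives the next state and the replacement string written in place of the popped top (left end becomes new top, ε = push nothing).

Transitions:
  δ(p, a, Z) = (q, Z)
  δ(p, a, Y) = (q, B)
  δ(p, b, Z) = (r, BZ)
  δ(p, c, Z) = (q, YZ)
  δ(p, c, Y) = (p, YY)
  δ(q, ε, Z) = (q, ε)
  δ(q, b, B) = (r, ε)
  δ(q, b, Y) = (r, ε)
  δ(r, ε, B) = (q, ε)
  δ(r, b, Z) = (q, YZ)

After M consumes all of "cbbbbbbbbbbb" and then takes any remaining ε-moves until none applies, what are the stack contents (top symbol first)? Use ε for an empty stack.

(p, cbbbbbbbbbbb, Z) ⊢ (q, bbbbbbbbbbb, YZ) ⊢ (r, bbbbbbbbbb, Z) ⊢ (q, bbbbbbbbb, YZ) ⊢ (r, bbbbbbbb, Z) ⊢ (q, bbbbbbb, YZ) ⊢ (r, bbbbbb, Z) ⊢ (q, bbbbb, YZ) ⊢ (r, bbbb, Z) ⊢ (q, bbb, YZ) ⊢ (r, bb, Z) ⊢ (q, b, YZ) ⊢ (r, ε, Z)
All input consumed in state r with stack Z.

Z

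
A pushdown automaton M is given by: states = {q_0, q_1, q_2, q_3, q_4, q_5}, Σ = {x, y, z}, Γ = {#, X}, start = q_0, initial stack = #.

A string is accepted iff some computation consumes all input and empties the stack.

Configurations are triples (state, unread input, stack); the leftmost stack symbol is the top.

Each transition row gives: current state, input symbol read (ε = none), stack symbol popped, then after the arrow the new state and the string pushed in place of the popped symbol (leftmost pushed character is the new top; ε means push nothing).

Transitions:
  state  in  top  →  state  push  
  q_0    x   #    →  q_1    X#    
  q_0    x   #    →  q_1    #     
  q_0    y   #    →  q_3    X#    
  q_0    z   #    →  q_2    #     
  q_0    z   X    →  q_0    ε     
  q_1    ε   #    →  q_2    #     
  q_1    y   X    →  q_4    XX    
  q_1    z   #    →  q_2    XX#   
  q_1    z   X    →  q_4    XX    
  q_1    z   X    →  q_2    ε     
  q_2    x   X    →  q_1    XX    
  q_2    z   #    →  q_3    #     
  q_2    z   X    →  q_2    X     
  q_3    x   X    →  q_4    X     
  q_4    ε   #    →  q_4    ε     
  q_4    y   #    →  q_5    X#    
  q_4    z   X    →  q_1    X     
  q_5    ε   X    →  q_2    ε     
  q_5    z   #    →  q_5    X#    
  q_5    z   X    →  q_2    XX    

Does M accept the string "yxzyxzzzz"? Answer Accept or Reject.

No computation consumes all input and empties the stack.

Reject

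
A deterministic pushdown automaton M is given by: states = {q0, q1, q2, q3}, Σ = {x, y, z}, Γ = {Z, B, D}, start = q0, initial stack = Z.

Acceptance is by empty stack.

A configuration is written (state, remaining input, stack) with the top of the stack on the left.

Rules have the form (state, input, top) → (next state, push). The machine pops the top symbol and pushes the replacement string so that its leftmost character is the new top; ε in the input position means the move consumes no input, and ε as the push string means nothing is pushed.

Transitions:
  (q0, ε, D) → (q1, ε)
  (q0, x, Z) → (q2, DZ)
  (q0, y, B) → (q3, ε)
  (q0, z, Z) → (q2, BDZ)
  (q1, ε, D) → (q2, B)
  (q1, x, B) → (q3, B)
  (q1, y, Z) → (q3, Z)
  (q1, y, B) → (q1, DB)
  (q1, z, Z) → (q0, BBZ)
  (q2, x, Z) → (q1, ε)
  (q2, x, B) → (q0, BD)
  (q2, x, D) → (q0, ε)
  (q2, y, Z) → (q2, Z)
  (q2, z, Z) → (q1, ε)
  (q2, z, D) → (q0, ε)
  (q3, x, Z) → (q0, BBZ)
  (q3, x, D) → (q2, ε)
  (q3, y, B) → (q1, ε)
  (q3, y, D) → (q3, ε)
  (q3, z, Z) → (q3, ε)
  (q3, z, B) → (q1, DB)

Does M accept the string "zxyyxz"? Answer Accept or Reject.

Accept

(q0, zxyyxz, Z) ⊢ (q2, xyyxz, BDZ) ⊢ (q0, yyxz, BDDZ) ⊢ (q3, yxz, DDZ) ⊢ (q3, xz, DZ) ⊢ (q2, z, Z) ⊢ (q1, ε, ε)
All input consumed and the stack is empty.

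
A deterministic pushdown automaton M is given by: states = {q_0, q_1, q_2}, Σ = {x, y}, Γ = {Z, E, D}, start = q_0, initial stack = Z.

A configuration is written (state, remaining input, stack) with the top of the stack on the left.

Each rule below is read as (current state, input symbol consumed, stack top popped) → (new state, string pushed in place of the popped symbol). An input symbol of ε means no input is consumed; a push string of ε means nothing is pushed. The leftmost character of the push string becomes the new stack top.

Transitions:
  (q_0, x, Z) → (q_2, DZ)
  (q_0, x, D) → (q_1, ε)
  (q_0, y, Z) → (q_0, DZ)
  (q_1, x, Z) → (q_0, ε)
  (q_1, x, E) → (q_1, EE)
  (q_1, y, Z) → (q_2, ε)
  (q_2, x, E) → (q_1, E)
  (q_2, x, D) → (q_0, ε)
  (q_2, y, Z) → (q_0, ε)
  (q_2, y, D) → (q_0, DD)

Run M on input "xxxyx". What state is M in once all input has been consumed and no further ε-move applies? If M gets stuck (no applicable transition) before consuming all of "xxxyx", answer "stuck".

(q_0, xxxyx, Z)
  read x, top Z: go to q_2, push DZ → (q_2, xxyx, DZ)
  read x, top D: go to q_0, push ε → (q_0, xyx, Z)
  read x, top Z: go to q_2, push DZ → (q_2, yx, DZ)
  read y, top D: go to q_0, push DD → (q_0, x, DDZ)
  read x, top D: go to q_1, push ε → (q_1, ε, DZ)
All input consumed; M is in state q_1.

q_1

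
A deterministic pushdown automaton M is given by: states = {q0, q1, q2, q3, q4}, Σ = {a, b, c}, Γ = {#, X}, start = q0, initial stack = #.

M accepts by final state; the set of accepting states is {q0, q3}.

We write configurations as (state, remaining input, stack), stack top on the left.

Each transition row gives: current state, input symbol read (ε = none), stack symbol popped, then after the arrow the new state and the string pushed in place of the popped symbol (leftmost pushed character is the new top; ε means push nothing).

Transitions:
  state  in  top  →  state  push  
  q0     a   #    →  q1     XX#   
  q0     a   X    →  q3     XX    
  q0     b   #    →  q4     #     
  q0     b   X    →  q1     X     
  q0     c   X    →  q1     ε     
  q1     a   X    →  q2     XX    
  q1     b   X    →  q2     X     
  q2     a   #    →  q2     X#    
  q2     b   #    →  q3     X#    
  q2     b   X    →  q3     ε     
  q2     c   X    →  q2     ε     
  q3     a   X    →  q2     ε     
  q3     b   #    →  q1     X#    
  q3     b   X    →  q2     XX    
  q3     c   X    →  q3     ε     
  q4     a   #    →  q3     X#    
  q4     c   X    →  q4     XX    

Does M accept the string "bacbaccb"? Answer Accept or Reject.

Accept

(q0, bacbaccb, #)
  read b, top #: go to q4, push # → (q4, acbaccb, #)
  read a, top #: go to q3, push X# → (q3, cbaccb, X#)
  read c, top X: go to q3, push ε → (q3, baccb, #)
  read b, top #: go to q1, push X# → (q1, accb, X#)
  read a, top X: go to q2, push XX → (q2, ccb, XX#)
  read c, top X: go to q2, push ε → (q2, cb, X#)
  read c, top X: go to q2, push ε → (q2, b, #)
  read b, top #: go to q3, push X# → (q3, ε, X#)
All input consumed; state q3 ∈ F.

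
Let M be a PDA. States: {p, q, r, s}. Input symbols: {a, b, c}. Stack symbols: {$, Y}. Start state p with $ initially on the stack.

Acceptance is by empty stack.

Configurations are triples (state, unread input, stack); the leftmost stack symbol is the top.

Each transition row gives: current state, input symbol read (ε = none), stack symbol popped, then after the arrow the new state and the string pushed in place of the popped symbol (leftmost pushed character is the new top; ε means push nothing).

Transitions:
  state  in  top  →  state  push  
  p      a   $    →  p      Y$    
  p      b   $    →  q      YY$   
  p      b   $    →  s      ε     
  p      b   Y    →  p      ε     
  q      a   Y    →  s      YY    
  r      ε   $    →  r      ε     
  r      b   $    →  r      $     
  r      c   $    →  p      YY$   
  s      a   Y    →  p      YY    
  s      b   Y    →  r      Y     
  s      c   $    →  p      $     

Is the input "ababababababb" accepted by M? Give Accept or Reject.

One accepting computation: (p, ababababababb, $) ⊢ (p, babababababb, Y$) ⊢ (p, abababababb, $) ⊢ (p, bababababb, Y$) ⊢ (p, ababababb, $) ⊢ (p, babababb, Y$) ⊢ (p, abababb, $) ⊢ (p, bababb, Y$) ⊢ (p, ababb, $) ⊢ (p, babb, Y$) ⊢ (p, abb, $) ⊢ (p, bb, Y$) ⊢ (p, b, $) ⊢ (s, ε, ε)
All input consumed and the stack is empty.

Accept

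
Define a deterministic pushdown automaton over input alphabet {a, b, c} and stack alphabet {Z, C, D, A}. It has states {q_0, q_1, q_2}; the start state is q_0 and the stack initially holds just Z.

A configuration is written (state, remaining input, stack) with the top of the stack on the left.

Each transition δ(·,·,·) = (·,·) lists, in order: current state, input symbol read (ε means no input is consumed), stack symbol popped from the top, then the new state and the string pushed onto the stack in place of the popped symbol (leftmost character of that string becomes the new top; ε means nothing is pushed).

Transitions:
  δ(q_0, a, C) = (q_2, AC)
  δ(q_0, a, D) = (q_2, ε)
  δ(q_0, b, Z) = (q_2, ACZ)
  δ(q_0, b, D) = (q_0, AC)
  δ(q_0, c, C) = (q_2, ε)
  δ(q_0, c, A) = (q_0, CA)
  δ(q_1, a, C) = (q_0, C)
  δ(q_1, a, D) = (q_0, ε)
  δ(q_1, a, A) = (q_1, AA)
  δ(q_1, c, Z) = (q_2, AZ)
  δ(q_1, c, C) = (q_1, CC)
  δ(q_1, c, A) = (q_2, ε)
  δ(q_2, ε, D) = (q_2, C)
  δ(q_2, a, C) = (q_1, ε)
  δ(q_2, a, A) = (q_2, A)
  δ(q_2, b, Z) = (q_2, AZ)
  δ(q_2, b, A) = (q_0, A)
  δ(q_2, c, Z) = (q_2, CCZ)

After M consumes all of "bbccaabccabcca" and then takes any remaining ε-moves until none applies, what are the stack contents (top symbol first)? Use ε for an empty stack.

ACZ

(q_0, bbccaabccabcca, Z) ⊢ (q_2, bccaabccabcca, ACZ) ⊢ (q_0, ccaabccabcca, ACZ) ⊢ (q_0, caabccabcca, CACZ) ⊢ (q_2, aabccabcca, ACZ) ⊢ (q_2, abccabcca, ACZ) ⊢ (q_2, bccabcca, ACZ) ⊢ (q_0, ccabcca, ACZ) ⊢ (q_0, cabcca, CACZ) ⊢ (q_2, abcca, ACZ) ⊢ (q_2, bcca, ACZ) ⊢ (q_0, cca, ACZ) ⊢ (q_0, ca, CACZ) ⊢ (q_2, a, ACZ) ⊢ (q_2, ε, ACZ)
All input consumed in state q_2 with stack ACZ.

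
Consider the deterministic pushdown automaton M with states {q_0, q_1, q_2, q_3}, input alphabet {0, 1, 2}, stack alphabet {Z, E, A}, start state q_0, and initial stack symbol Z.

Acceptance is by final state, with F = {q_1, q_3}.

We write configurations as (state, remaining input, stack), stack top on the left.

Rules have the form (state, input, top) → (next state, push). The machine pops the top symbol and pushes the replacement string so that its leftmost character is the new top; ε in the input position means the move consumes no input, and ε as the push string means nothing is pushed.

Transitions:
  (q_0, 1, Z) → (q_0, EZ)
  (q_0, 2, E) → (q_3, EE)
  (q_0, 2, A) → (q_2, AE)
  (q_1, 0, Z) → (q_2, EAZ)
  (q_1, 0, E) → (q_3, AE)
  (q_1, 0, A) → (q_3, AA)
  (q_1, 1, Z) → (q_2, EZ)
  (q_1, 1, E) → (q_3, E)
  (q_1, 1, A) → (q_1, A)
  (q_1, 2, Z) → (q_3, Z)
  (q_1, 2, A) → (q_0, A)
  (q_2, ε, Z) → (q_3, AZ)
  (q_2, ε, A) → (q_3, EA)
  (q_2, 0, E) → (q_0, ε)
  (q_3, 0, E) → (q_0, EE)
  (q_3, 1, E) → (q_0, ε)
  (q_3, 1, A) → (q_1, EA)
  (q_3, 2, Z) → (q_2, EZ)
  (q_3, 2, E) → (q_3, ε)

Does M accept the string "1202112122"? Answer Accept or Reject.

Reject

(q_0, 1202112122, Z) ⊢ (q_0, 202112122, EZ) ⊢ (q_3, 02112122, EEZ) ⊢ (q_0, 2112122, EEEZ) ⊢ (q_3, 112122, EEEEZ) ⊢ (q_0, 12122, EEEZ)
No transition applies at (q_0, 12122, EEEZ); input not fully consumed.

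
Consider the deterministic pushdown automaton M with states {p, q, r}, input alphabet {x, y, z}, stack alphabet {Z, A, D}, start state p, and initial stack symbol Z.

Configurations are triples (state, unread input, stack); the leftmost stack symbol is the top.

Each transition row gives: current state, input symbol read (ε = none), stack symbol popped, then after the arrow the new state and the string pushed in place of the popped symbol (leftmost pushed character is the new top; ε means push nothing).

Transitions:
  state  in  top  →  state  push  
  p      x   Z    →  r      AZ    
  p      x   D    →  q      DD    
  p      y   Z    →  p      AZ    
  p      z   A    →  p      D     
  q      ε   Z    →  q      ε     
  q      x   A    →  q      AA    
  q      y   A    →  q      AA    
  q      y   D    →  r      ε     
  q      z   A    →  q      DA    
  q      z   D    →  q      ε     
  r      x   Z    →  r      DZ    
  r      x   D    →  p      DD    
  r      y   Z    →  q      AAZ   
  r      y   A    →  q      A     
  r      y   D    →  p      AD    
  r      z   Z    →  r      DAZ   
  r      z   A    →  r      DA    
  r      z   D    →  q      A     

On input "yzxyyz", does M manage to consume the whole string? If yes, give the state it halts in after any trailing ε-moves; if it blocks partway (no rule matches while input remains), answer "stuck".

p

(p, yzxyyz, Z) ⊢ (p, zxyyz, AZ) ⊢ (p, xyyz, DZ) ⊢ (q, yyz, DDZ) ⊢ (r, yz, DZ) ⊢ (p, z, ADZ) ⊢ (p, ε, DDZ)
All input consumed; M is in state p.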